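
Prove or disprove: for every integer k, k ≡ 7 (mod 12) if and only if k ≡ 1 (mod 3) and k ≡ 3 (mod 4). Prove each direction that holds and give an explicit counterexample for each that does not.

Both implications hold.

Forward direction. Suppose k ≡ 7 (mod 12); write k = 12j + 7. Since 3 ∣ 12, reducing mod 3 gives k ≡ 7 ≡ 1 (mod 3); since 4 ∣ 12, reducing mod 4 gives k ≡ 7 ≡ 3 (mod 4).

Converse. If k ≡ 1 (mod 3) and k ≡ 3 (mod 4), then by the Chinese remainder theorem k ≡ 7 (mod 12). This is exactly k ≡ 7 (mod 12).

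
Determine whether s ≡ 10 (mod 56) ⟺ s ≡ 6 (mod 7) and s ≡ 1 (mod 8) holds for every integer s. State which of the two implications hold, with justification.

[⇒] This fails: s = 10 gives 10 ≡ 10 (mod 56) but 10 ≡ 3 (mod 7), so the conjunction on the right does not hold.

[⇐] This fails: s = 41 satisfies both congruences on the right (41 ≡ 6 mod 7 and 41 ≡ 1 mod 8) yet 41 ≡ 41 (mod 56), not 10.

Both directions fail.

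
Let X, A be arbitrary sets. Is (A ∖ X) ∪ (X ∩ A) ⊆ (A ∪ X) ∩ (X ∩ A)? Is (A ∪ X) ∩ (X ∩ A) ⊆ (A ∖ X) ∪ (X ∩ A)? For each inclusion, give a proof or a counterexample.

The sets are not equal: only the reverse inclusion holds.

(⊇) Let x ∈ (A ∪ X) ∩ (X ∩ A). Then x ∈ X ∩ A, from which x ∈ (A ∖ X) ∪ (X ∩ A).

(⊆) This inclusion fails. Take X = ∅, A = {1}; then 1 ∈ (A ∖ X) ∪ (X ∩ A) but 1 ∉ (A ∪ X) ∩ (X ∩ A).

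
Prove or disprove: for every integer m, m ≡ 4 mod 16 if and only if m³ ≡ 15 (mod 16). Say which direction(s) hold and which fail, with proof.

(⇒) This fails: take m = 4. Then 4 ≡ 4 (mod 16), but 4³ = 64 ≡ 0 (mod 16), not 15.

(⇐) This fails: take m = 15. Then 15³ = 3375 ≡ 15 (mod 16), yet 15 ≡ 15 (mod 16), not 4.

Both directions fail.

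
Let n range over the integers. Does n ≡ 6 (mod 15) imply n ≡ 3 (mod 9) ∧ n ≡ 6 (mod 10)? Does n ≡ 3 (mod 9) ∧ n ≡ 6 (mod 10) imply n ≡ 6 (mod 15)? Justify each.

Only the converse holds.

(⇒) This fails: n = 36 gives 36 ≡ 6 (mod 15) but 36 ≡ 0 (mod 9), so the conjunction on the right does not hold.

(⇐) Conversely, if n ≡ 3 (mod 9) and n ≡ 6 (mod 10), then by the Chinese remainder theorem n ≡ 66 (mod 90). Since 66 ≡ 6 (mod 15) and 15 ∣ 90, we get n ≡ 6 (mod 15).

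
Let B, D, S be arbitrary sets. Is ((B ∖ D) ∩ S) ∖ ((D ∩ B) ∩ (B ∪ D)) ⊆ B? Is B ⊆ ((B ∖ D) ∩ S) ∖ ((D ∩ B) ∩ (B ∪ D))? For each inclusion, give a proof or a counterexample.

(⊆) holds; (⊇) fails.

Forward inclusion. Let x ∈ ((B ∖ D) ∩ S) ∖ ((D ∩ B) ∩ (B ∪ D)). Then x ∈ B ∩ S and x ∉ D, from which x ∈ B.

Reverse inclusion. This inclusion fails. Take B = {1}, D = ∅, S = ∅; then 1 ∈ B but 1 ∉ ((B ∖ D) ∩ S) ∖ ((D ∩ B) ∩ (B ∪ D)).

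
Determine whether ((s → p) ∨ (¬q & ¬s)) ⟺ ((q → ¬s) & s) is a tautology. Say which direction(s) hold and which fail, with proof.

Both directions fail.

Forward direction. This fails. Under s = F, p = F, q = F, the left side is true but the right side is false.

Converse. This fails. Under s = T, p = F, q = F, the left side is false but the right side is true.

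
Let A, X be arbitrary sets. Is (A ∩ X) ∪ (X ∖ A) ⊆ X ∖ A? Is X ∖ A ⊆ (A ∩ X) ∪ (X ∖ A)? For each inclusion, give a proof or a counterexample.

(⊆) This inclusion fails. Take A = {1}, X = {1}; then 1 ∈ (A ∩ X) ∪ (X ∖ A) but 1 ∉ X ∖ A.

(⊇) Let x ∈ X ∖ A. Then x ∈ X and x ∉ A, from which x ∈ (A ∩ X) ∪ (X ∖ A).

Only the reverse inclusion holds.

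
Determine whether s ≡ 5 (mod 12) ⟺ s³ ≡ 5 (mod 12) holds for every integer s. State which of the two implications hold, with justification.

Both directions hold.

(→) Suppose s ≡ 5 (mod 12). Write s = 12j + 5. Then (12j + 5)³ = 1728j³ + 2160j² + 900j + 125 = 12(144j³ + 180j² + 75j + 10) + 5, so s³ ≡ 5 (mod 12).

(←) For the converse, argue contrapositively. If s ≢ 5 (mod 12), then s is congruent to one of 0, 1, 2, 3, 4, 6, 7, 8, 9, 10, 11 modulo 12, and these give s³ ≡ 0, 1, 8, 3, 4, 0, 7, 8, 9, 4, 11 respectively — never 5.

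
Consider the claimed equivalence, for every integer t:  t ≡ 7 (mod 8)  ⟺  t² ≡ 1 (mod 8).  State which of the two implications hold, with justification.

(⟹) Suppose t ≡ 7 (mod 8). Write t = 8j + 7. Then (8j + 7)² = 64j² + 112j + 49 = 8(8j² + 14j + 6) + 1, so t² ≡ 1 (mod 8).

(⟸) This fails: take t = 1. Then 1² = 1 ≡ 1 (mod 8), yet 1 ≡ 1 (mod 8), not 7.

Only the forward direction holds.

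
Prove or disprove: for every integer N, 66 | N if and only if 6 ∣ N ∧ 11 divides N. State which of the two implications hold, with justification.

(⇐) Suppose 6 ∣ N and 11 ∣ N. Any common multiple of 6 and 11 is a multiple of their lcm; here gcd(6, 11) = 1, so lcm(6, 11) = 6·11 = 66, so 66 ∣ N.

(⇒) If 66 ∣ N, write N = 66q. Since 66 = 11·6, N = 6·(11q), so 6 ∣ N; and since 66 = 6·11, N = 11·(6q), so 11 ∣ N.

Equivalent; both directions hold.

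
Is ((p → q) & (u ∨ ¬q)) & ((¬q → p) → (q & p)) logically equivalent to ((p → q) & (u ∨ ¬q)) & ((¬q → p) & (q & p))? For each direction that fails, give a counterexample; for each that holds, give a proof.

(⟹) This fails. Under q = F, p = F, u = F, the left side is true but the right side is false.

(⟸) Assume the antecedent. If q is true, the antecedent forces (q = T, p = T, u = T), and the consequent holds there. If q is false, the antecedent cannot hold. Either way the consequent holds.

Only the reverse direction holds.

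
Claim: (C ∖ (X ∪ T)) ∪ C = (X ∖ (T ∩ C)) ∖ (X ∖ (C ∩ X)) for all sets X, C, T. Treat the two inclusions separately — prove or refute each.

(⊆) fails; (⊇) holds.

(⊆) This inclusion fails. Take X = ∅, C = {1}, T = ∅; then 1 ∈ (C ∖ (X ∪ T)) ∪ C but 1 ∉ (X ∖ (T ∩ C)) ∖ (X ∖ (C ∩ X)).

(⊇) Let x ∈ (X ∖ (T ∩ C)) ∖ (X ∖ (C ∩ X)). Then x ∈ X ∩ C and x ∉ T, from which x ∈ (C ∖ (X ∪ T)) ∪ C.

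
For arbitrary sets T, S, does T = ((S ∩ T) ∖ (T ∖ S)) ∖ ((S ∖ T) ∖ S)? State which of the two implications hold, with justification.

(⟹) This inclusion fails. Take T = {1}, S = ∅; then 1 ∈ T but 1 ∉ ((S ∩ T) ∖ (T ∖ S)) ∖ ((S ∖ T) ∖ S).

(⟸) Let x ∈ ((S ∩ T) ∖ (T ∖ S)) ∖ ((S ∖ T) ∖ S). Then x ∈ T ∩ S, from which x ∈ T.

(⊆) fails; (⊇) holds.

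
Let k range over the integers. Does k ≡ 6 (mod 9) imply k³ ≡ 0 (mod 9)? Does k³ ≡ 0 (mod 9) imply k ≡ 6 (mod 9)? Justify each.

(→) Suppose k ≡ 6 (mod 9). Write k = 9j + 6. Then (9j + 6)³ = 729j³ + 1458j² + 972j + 216 = 9(81j³ + 162j² + 108j + 24) + 0, so k³ ≡ 0 (mod 9).

(←) This fails: take k = 0. Then 0³ = 0 ≡ 0 (mod 9), yet 0 ≡ 0 (mod 9), not 6.

Only the forward implication holds.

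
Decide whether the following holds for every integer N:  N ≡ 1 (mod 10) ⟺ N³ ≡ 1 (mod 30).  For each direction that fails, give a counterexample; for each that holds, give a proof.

(⇒) This fails: take N = 11. Then 11 ≡ 1 (mod 10), but 11³ = 1331 ≡ 11 (mod 30), not 1.

(⇐) Conversely, the residues r modulo 30 with r³ ≡ 1 (mod 30) are exactly {1}, and each is ≡ 1 (mod 10).

Not equivalent: only (⇐) holds.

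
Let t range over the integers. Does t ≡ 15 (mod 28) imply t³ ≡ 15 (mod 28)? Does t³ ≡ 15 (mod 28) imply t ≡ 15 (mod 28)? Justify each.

(⇒) holds; (⇐) fails.

Forward direction. Suppose t ≡ 15 (mod 28). Write t = 28j + 15. Then (28j + 15)³ = 21952j³ + 35280j² + 18900j + 3375 = 28(784j³ + 1260j² + 675j + 120) + 15, so t³ ≡ 15 (mod 28).

Converse. This fails: take t = 11. Then 11³ = 1331 ≡ 15 (mod 28), yet 11 ≡ 11 (mod 28), not 15.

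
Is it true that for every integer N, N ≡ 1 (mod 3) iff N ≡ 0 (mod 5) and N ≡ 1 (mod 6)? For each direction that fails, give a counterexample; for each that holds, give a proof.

Forward direction. This fails: N = 1 gives 1 ≡ 1 (mod 3) but 1 ≡ 1 (mod 5), so the conjunction on the right does not hold.

Converse. If N ≡ 0 (mod 5) and N ≡ 1 (mod 6), then by the Chinese remainder theorem N ≡ 25 (mod 30). Since 25 ≡ 1 (mod 3) and 3 ∣ 30, we get N ≡ 1 (mod 3).

Not equivalent: only (⇐) holds.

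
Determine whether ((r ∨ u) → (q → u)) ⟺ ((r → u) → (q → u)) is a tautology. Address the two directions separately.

[⇒] This fails. Under q = T, r = F, u = F, the left side is true but the right side is false.

[⇐] This fails. Under q = T, r = T, u = F, the left side is false but the right side is true.

Both directions fail.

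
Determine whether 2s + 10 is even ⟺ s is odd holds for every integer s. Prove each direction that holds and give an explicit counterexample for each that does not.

The forward direction fails; the converse holds.

(⟹) This fails: take s = 2. Then 2s + 10 = 14, which is even, yet s = 2 is even, not odd.

(⟸) Suppose s is odd. Since 2 is even, 2s is even for every s, so 2s + 10 has the same parity as 10, which is even. Hence 2s + 10 is even.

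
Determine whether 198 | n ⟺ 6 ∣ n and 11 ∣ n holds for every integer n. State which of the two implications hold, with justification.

(→) If 198 ∣ n, write n = 198q. Since 198 = 33·6, n = 6·(33q), so 6 ∣ n; and since 198 = 18·11, n = 11·(18q), so 11 ∣ n.

(←) This fails: take n = 66. Both 6 ∣ 66 and 11 ∣ 66, yet 66 is not a multiple of 198 (since 66 = 0·198 + 66), so 198 ∤ 66.

Only the forward direction holds.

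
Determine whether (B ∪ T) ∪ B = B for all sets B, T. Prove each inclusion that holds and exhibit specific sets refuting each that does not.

(⟹) This inclusion fails. Take B = ∅, T = {1}; then 1 ∈ (B ∪ T) ∪ B but 1 ∉ B.

(⟸) Let x ∈ B. Then either x ∈ B and x ∉ T; or x ∈ B ∩ T. In each case x ∈ (B ∪ T) ∪ B, so B ⊆ (B ∪ T) ∪ B.

The sets are not equal: only the reverse inclusion holds.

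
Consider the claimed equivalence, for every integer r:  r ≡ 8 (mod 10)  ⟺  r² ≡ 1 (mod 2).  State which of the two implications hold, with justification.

(⟹) This fails: take r = 8. Then 8 ≡ 8 (mod 10), but 8² = 64 ≡ 0 (mod 2), not 1.

(⟸) This fails: take r = 1. Then 1² = 1 ≡ 1 (mod 2), yet 1 ≡ 1 (mod 10), not 8.

(⇒) fails and (⇐) fails.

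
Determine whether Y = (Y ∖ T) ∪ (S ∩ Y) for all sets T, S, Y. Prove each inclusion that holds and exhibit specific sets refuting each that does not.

Only the reverse inclusion holds.

(⟹) This inclusion fails. Take T = {1}, S = ∅, Y = {1}; then 1 ∈ Y but 1 ∉ (Y ∖ T) ∪ (S ∩ Y).

(⟸) Let x ∈ (Y ∖ T) ∪ (S ∩ Y). Then either x ∈ Y and x ∉ T, S; or x ∈ S ∩ Y and x ∉ T; or x ∈ T ∩ S ∩ Y. In each case x ∈ Y, so (Y ∖ T) ∪ (S ∩ Y) ⊆ Y.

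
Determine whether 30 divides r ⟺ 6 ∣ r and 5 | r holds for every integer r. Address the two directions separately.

(⟹) If 30 ∣ r, write r = 30q. Since 30 = 5·6, r = 6·(5q), so 6 ∣ r; and since 30 = 6·5, r = 5·(6q), so 5 ∣ r.

(⟸) Suppose 6 ∣ r and 5 ∣ r. Any common multiple of 6 and 5 is a multiple of their lcm; here gcd(6, 5) = 1, so lcm(6, 5) = 6·5 = 30, so 30 ∣ r.

The biconditional holds.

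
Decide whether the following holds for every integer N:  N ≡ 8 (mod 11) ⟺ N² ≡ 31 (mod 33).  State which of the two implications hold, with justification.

Neither implication holds.

[⇒] This fails: take N = 30. Then 30 ≡ 8 (mod 11), but 30² = 900 ≡ 9 (mod 33), not 31.

[⇐] This fails: take N = 14. Then 14² = 196 ≡ 31 (mod 33), yet 14 ≡ 3 (mod 11), not 8.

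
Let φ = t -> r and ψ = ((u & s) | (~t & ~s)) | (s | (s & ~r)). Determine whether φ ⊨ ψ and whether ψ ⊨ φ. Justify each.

[⇒] This fails. Under u = F, t = T, s = F, r = T, the left side is true but the right side is false.

[⇐] This fails. Under u = F, t = T, s = T, r = F, the left side is false but the right side is true.

Neither direction holds.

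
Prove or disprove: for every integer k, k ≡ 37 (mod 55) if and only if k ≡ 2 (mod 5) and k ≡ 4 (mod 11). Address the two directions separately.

Equivalent; both directions hold.

(←) If k ≡ 2 (mod 5) and k ≡ 4 (mod 11), then by the Chinese remainder theorem k ≡ 37 (mod 55). This is exactly k ≡ 37 (mod 55).

(→) Suppose k ≡ 37 (mod 55); write k = 55j + 37. Since 5 ∣ 55, reducing mod 5 gives k ≡ 37 ≡ 2 (mod 5); since 11 ∣ 55, reducing mod 11 gives k ≡ 37 ≡ 4 (mod 11).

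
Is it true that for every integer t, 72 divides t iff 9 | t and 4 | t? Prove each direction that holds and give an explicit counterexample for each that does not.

(⟹) If 72 ∣ t, write t = 72q. Since 72 = 8·9, t = 9·(8q), so 9 ∣ t; and since 72 = 18·4, t = 4·(18q), so 4 ∣ t.

(⟸) This fails: take t = 36. Both 9 ∣ 36 and 4 ∣ 36, yet 36 is not a multiple of 72 (since 36 = 0·72 + 36), so 72 ∤ 36.

Only the forward direction holds.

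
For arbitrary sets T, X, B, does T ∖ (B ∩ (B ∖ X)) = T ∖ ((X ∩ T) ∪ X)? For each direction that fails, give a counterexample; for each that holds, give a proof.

(⊆) fails and (⊇) fails.

(⟹) This inclusion fails. Take T = {1}, X = {1}, B = ∅; then 1 ∈ T ∖ (B ∩ (B ∖ X)) but 1 ∉ T ∖ ((X ∩ T) ∪ X).

(⟸) This inclusion fails. Take T = {1}, X = ∅, B = {1}; then 1 ∈ T ∖ ((X ∩ T) ∪ X) but 1 ∉ T ∖ (B ∩ (B ∖ X)).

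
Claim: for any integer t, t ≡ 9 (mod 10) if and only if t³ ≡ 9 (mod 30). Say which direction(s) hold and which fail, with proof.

(⇒) This fails: take t = 19. Then 19 ≡ 9 (mod 10), but 19³ = 6859 ≡ 19 (mod 30), not 9.

(⇐) Conversely, the residues r modulo 30 with r³ ≡ 9 (mod 30) are exactly {9}, and each is ≡ 9 (mod 10).

Not equivalent: only (⇐) holds.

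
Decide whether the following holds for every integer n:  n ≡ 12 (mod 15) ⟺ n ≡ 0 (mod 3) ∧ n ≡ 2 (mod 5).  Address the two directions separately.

(⇒) Suppose n ≡ 12 (mod 15); write n = 15j + 12. Since 3 ∣ 15, reducing mod 3 gives n ≡ 12 ≡ 0 (mod 3); since 5 ∣ 15, reducing mod 5 gives n ≡ 12 ≡ 2 (mod 5).

(⇐) Conversely, if n ≡ 0 (mod 3) and n ≡ 2 (mod 5), then by the Chinese remainder theorem n ≡ 12 (mod 15). This is exactly n ≡ 12 (mod 15).

Both directions hold.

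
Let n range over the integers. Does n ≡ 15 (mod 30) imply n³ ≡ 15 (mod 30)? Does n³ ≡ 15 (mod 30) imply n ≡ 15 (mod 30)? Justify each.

The biconditional holds.

(⟹) Suppose n ≡ 15 (mod 30). Write n = 30j + 15. Then (30j + 15)³ = 27000j³ + 40500j² + 20250j + 3375 = 30(900j³ + 1350j² + 675j + 112) + 15, so n³ ≡ 15 (mod 30).

(⟸) Conversely, suppose n³ ≡ 15 (mod 30). The only residue r in {0, …, 29} with r³ ≡ 15 (mod 30) is r = 15, so n ≡ 15 (mod 30).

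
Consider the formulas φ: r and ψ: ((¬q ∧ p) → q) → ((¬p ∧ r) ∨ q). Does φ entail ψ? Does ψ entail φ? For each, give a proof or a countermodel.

Only the forward direction holds.

(→) Assume the antecedent. If r is true, the consequent reduces to true regardless of the other variables. If r is false, the antecedent cannot hold. Either way the consequent holds.

(←) This fails. Under r = F, p = T, q = F, the left side is false but the right side is true.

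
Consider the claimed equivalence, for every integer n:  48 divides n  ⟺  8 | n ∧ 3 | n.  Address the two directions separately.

Only the forward implication holds.

(⇒) If 48 ∣ n, write n = 48q. Since 48 = 6·8, n = 8·(6q), so 8 ∣ n; and since 48 = 16·3, n = 3·(16q), so 3 ∣ n.

(⇐) This fails: take n = 24. Both 8 ∣ 24 and 3 ∣ 24, yet 24 is not a multiple of 48 (since 24 = 0·48 + 24), so 48 ∤ 24.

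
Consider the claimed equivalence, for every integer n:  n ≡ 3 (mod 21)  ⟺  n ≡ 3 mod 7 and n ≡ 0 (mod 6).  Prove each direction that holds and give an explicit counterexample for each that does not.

(⇒) This fails: n = 3 gives 3 ≡ 3 (mod 21) but 3 ≡ 3 (mod 6), so the conjunction on the right does not hold.

(⇐) Conversely, if n ≡ 3 (mod 7) and n ≡ 0 (mod 6), then by the Chinese remainder theorem n ≡ 24 (mod 42). Since 24 ≡ 3 (mod 21) and 21 ∣ 42, we get n ≡ 3 (mod 21).

The forward direction fails; the converse holds.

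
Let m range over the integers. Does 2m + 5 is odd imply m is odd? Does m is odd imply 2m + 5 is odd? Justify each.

The forward direction fails; the converse holds.

(⇐) Suppose m is odd. Since 2 is even, 2m is even for every m, so 2m + 5 has the same parity as 5, which is odd. Hence 2m + 5 is odd.

(⇒) This fails: take m = 2. Then 2m + 5 = 9, which is odd, yet m = 2 is even, not odd.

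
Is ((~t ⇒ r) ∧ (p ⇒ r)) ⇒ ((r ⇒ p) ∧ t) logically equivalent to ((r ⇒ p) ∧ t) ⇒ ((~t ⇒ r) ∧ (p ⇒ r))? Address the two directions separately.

(⟹) This fails. Under t = T, r = F, p = T, the left side is true but the right side is false.

(⟸) This fails. Under t = F, r = T, p = F, the left side is false but the right side is true.

Both directions fail.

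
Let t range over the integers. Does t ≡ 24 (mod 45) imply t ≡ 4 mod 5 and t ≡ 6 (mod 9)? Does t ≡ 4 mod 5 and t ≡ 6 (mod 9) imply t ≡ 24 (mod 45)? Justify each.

The biconditional holds.

(⟸) If t ≡ 4 (mod 5) and t ≡ 6 (mod 9), then by the Chinese remainder theorem t ≡ 24 (mod 45). This is exactly t ≡ 24 (mod 45).

(⟹) Suppose t ≡ 24 (mod 45); write t = 45j + 24. Since 5 ∣ 45, reducing mod 5 gives t ≡ 24 ≡ 4 (mod 5); since 9 ∣ 45, reducing mod 9 gives t ≡ 24 ≡ 6 (mod 9).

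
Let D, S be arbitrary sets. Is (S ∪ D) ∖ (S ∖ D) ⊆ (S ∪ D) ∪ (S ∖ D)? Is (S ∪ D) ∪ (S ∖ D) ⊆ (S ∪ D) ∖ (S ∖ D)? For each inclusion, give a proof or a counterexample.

(⊆) holds; (⊇) fails.

(⟹) Let x ∈ (S ∪ D) ∖ (S ∖ D). Then either x ∈ D and x ∉ S; or x ∈ D ∩ S. In each case x ∈ (S ∪ D) ∪ (S ∖ D), so (S ∪ D) ∖ (S ∖ D) ⊆ (S ∪ D) ∪ (S ∖ D).

(⟸) This inclusion fails. Take D = ∅, S = {1}; then 1 ∈ (S ∪ D) ∪ (S ∖ D) but 1 ∉ (S ∪ D) ∖ (S ∖ D).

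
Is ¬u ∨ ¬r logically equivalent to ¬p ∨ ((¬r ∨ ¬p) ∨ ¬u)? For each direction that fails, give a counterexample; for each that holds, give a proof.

Not equivalent: only (⇒) holds.

(⇐) This fails. Under p = F, u = T, r = T, the left side is false but the right side is true.

(⇒) Assume the antecedent. If u is true, the antecedent forces (p = F, u = T, r = F) or (p = T, u = T, r = F), and ¬p ∨ ((¬r ∨ ¬p) ∨ ¬u) holds there. If u is false, ¬p ∨ ((¬r ∨ ¬p) ∨ ¬u) reduces to true regardless of the other variables. Either way ¬p ∨ ((¬r ∨ ¬p) ∨ ¬u) holds.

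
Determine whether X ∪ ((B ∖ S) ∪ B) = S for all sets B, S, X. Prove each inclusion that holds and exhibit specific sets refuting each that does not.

Both inclusions fail.

(⊆) This inclusion fails. Take B = {1}, S = ∅, X = ∅; then 1 ∈ X ∪ ((B ∖ S) ∪ B) but 1 ∉ S.

(⊇) This inclusion fails. Take B = ∅, S = {1}, X = ∅; then 1 ∈ S but 1 ∉ X ∪ ((B ∖ S) ∪ B).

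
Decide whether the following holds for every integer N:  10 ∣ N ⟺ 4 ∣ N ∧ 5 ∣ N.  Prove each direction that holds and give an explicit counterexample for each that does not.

[⇒] This fails: take N = 10. Certainly 10 ∣ 10, but 4 ∤ 10.

[⇐] Suppose 4 ∣ N and 5 ∣ N. Any common multiple of 4 and 5 is a multiple of their lcm; here gcd(4, 5) = 1, so lcm(4, 5) = 4·5 = 20, so 20 ∣ N. Since 10 ∣ 20, it follows that 10 ∣ N.

Only the reverse direction holds.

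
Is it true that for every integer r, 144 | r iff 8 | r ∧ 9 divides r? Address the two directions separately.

(⟹) If 144 ∣ r, write r = 144q. Since 144 = 18·8, r = 8·(18q), so 8 ∣ r; and since 144 = 16·9, r = 9·(16q), so 9 ∣ r.

(⟸) This fails: take r = 72. Both 8 ∣ 72 and 9 ∣ 72, yet 72 is not a multiple of 144 (since 72 = 0·144 + 72), so 144 ∤ 72.

Not equivalent: only (⇒) holds.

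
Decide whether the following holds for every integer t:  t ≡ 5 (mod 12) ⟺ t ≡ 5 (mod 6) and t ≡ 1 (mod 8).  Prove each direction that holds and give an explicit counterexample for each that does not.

(⟹) This fails: t = 5 gives 5 ≡ 5 (mod 12) but 5 ≡ 5 (mod 8), so the conjunction on the right does not hold.

(⟸) Conversely, if t ≡ 5 (mod 6) and t ≡ 1 (mod 8), then by the Chinese remainder theorem t ≡ 17 (mod 24). Since 17 ≡ 5 (mod 12) and 12 ∣ 24, we get t ≡ 5 (mod 12).

Only the reverse direction holds.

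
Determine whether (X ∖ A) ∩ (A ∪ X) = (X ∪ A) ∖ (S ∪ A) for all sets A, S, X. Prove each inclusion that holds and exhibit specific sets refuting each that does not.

Forward inclusion. This inclusion fails. Take A = ∅, S = {1}, X = {1}; then 1 ∈ (X ∖ A) ∩ (A ∪ X) but 1 ∉ (X ∪ A) ∖ (S ∪ A).

Reverse inclusion. Let x ∈ (X ∪ A) ∖ (S ∪ A). Then x ∈ X and x ∉ A, S, from which x ∈ (X ∖ A) ∩ (A ∪ X).

Only the reverse inclusion holds.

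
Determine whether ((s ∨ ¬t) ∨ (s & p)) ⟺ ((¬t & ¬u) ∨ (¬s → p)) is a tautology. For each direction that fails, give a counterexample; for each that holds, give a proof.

(⇒) This fails. Under s = F, t = F, u = T, p = F, the left side is true but the right side is false.

(⇐) This fails. Under s = F, t = T, u = F, p = T, the left side is false but the right side is true.

Neither direction holds.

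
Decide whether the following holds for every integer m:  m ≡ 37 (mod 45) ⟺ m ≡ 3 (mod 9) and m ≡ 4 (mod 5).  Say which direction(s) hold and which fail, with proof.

(⟹) This fails: m = 37 gives 37 ≡ 37 (mod 45) but 37 ≡ 1 (mod 9), so the conjunction on the right does not hold.

(⟸) This fails: m = 39 satisfies both congruences on the right (39 ≡ 3 mod 9 and 39 ≡ 4 mod 5) yet 39 ≡ 39 (mod 45), not 37.

Both directions fail.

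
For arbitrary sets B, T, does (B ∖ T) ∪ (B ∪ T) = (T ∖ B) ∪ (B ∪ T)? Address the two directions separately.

Both inclusions hold.

Forward inclusion. Let x ∈ (B ∖ T) ∪ (B ∪ T). Then either x ∈ B and x ∉ T; or x ∈ T and x ∉ B; or x ∈ B ∩ T. In each case x ∈ (T ∖ B) ∪ (B ∪ T), so (B ∖ T) ∪ (B ∪ T) ⊆ (T ∖ B) ∪ (B ∪ T).

Reverse inclusion. Let x ∈ (T ∖ B) ∪ (B ∪ T). Then either x ∈ B and x ∉ T; or x ∈ T and x ∉ B; or x ∈ B ∩ T. In each case x ∈ (B ∖ T) ∪ (B ∪ T), so (T ∖ B) ∪ (B ∪ T) ⊆ (B ∖ T) ∪ (B ∪ T).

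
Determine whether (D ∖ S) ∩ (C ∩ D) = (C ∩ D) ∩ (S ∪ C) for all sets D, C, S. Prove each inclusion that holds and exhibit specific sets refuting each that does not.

Only the forward inclusion holds.

(⟹) Let x ∈ (D ∖ S) ∩ (C ∩ D). Then x ∈ D ∩ C and x ∉ S, from which x ∈ (C ∩ D) ∩ (S ∪ C).

(⟸) This inclusion fails. Take D = {1}, C = {1}, S = {1}; then 1 ∈ (C ∩ D) ∩ (S ∪ C) but 1 ∉ (D ∖ S) ∩ (C ∩ D).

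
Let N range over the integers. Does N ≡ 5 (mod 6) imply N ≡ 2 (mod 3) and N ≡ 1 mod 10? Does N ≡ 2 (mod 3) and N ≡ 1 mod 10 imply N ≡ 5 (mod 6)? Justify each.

The forward direction fails; the converse holds.

(⟹) This fails: N = 5 gives 5 ≡ 5 (mod 6) but 5 ≡ 5 (mod 10), so the conjunction on the right does not hold.

(⟸) Conversely, if N ≡ 2 (mod 3) and N ≡ 1 (mod 10), then by the Chinese remainder theorem N ≡ 11 (mod 30). Since 11 ≡ 5 (mod 6) and 6 ∣ 30, we get N ≡ 5 (mod 6).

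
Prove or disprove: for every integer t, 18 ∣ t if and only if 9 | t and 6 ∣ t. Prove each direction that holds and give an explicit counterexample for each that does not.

Equivalent; both directions hold.

[⇒] If 18 ∣ t, write t = 18q. Since 18 = 2·9, t = 9·(2q), so 9 ∣ t; and since 18 = 3·6, t = 6·(3q), so 6 ∣ t.

[⇐] Suppose 9 ∣ t and 6 ∣ t. Any common multiple of 9 and 6 is a multiple of their lcm; here lcm(9, 6) = 9·6/gcd(9, 6) = 54/3 = 18, so 18 ∣ t.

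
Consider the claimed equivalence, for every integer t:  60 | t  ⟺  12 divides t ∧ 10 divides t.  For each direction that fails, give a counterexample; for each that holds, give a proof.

(⇒) If 60 ∣ t, write t = 60q. Since 60 = 5·12, t = 12·(5q), so 12 ∣ t; and since 60 = 6·10, t = 10·(6q), so 10 ∣ t.

(⇐) Suppose 12 ∣ t and 10 ∣ t. Any common multiple of 12 and 10 is a multiple of their lcm; here lcm(12, 10) = 12·10/gcd(12, 10) = 120/2 = 60, so 60 ∣ t.

The biconditional holds.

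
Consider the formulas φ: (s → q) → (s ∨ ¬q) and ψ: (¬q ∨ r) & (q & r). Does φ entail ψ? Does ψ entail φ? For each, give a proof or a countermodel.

Neither implication holds.

(→) This fails. Under s = F, r = F, q = F, the left side is true but the right side is false.

(←) This fails. Under s = F, r = T, q = T, the left side is false but the right side is true.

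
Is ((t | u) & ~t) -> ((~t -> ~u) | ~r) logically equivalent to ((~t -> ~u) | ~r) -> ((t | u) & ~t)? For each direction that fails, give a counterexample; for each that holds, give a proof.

Neither direction holds.

(⟹) This fails. Under u = F, r = F, t = F, the left side is true but the right side is false.

(⟸) This fails. Under u = T, r = T, t = F, the left side is false but the right side is true.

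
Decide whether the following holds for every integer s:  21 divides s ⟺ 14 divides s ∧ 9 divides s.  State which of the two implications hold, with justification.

[⇒] This fails: take s = 21. Certainly 21 ∣ 21, but 14 ∤ 21.

[⇐] Suppose 14 ∣ s and 9 ∣ s. Any common multiple of 14 and 9 is a multiple of their lcm; here gcd(14, 9) = 1, so lcm(14, 9) = 14·9 = 126, so 126 ∣ s. Since 21 ∣ 126, it follows that 21 ∣ s.

Not equivalent: only (⇐) holds.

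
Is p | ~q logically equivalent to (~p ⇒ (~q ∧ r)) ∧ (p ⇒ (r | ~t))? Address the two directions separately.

(⟸) Assume the antecedent. If p is true, p | ~q reduces to true regardless of the other variables. If p is false, the antecedent forces (t = F, p = F, q = F, r = T) or (t = T, p = F, q = F, r = T), and p | ~q holds there. Either way p | ~q holds.

(⟹) This fails. Under t = F, p = F, q = F, r = F, the left side is true but the right side is false.

Only the converse holds.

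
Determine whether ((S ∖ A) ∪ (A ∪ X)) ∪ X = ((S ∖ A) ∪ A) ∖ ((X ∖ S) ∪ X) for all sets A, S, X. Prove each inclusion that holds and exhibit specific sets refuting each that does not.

Forward inclusion. This inclusion fails. Take A = ∅, S = ∅, X = {1}; then 1 ∈ ((S ∖ A) ∪ (A ∪ X)) ∪ X but 1 ∉ ((S ∖ A) ∪ A) ∖ ((X ∖ S) ∪ X).

Reverse inclusion. Let x ∈ ((S ∖ A) ∪ A) ∖ ((X ∖ S) ∪ X). Then either x ∈ A and x ∉ S, X; or x ∈ S and x ∉ A, X; or x ∈ A ∩ S and x ∉ X. In each case x ∈ ((S ∖ A) ∪ (A ∪ X)) ∪ X, so ((S ∖ A) ∪ A) ∖ ((X ∖ S) ∪ X) ⊆ ((S ∖ A) ∪ (A ∪ X)) ∪ X.

Only the reverse inclusion holds.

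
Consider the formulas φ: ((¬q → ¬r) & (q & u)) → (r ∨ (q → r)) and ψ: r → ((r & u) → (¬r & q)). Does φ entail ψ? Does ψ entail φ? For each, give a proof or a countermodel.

(⇒) This fails. Under q = F, u = T, r = T, the left side is true but the right side is false.

(⇐) This fails. Under q = T, u = T, r = F, the left side is false but the right side is true.

Neither direction holds.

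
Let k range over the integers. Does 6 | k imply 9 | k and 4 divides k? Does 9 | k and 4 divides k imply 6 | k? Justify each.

Only the reverse direction holds.

(⇒) This fails: take k = 6. Certainly 6 ∣ 6, but 9 ∤ 6.

(⇐) Suppose 9 ∣ k and 4 ∣ k. Any common multiple of 9 and 4 is a multiple of their lcm; here gcd(9, 4) = 1, so lcm(9, 4) = 9·4 = 36, so 36 ∣ k. Since 6 ∣ 36, it follows that 6 ∣ k.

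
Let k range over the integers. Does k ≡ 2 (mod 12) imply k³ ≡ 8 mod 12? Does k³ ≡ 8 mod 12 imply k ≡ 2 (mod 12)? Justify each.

[⇒] Suppose k ≡ 2 (mod 12). Write k = 12j + 2. Then (12j + 2)³ = 1728j³ + 864j² + 144j + 8 = 12(144j³ + 72j² + 12j) + 8, so k³ ≡ 8 (mod 12).

[⇐] This fails: take k = 8. Then 8³ = 512 ≡ 8 (mod 12), yet 8 ≡ 8 (mod 12), not 2.

The forward direction holds; the converse fails.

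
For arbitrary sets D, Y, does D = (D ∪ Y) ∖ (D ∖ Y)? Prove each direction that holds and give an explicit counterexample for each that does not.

Forward inclusion. This inclusion fails. Take D = {1}, Y = ∅; then 1 ∈ D but 1 ∉ (D ∪ Y) ∖ (D ∖ Y).

Reverse inclusion. This inclusion fails. Take D = ∅, Y = {1}; then 1 ∈ (D ∪ Y) ∖ (D ∖ Y) but 1 ∉ D.

Neither inclusion holds.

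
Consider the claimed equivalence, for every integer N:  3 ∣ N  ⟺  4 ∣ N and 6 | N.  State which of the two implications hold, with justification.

(⇒) This fails: take N = 3. Certainly 3 ∣ 3, but 4 ∤ 3.

(⇐) Suppose 4 ∣ N and 6 ∣ N. Any common multiple of 4 and 6 is a multiple of their lcm; here lcm(4, 6) = 4·6/gcd(4, 6) = 24/2 = 12, so 12 ∣ N. Since 3 ∣ 12, it follows that 3 ∣ N.

(⇒) fails; (⇐) holds.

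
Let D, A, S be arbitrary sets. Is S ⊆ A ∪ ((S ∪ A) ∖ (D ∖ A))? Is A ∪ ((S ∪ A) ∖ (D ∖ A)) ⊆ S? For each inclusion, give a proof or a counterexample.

Neither inclusion holds.

Forward inclusion. This inclusion fails. Take D = {1}, A = ∅, S = {1}; then 1 ∈ S but 1 ∉ A ∪ ((S ∪ A) ∖ (D ∖ A)).

Reverse inclusion. This inclusion fails. Take D = ∅, A = {1}, S = ∅; then 1 ∈ A ∪ ((S ∪ A) ∖ (D ∖ A)) but 1 ∉ S.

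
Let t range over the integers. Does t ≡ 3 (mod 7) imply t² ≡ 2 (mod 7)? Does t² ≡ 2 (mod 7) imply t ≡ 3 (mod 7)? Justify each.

Not equivalent: only (⇒) holds.

Forward direction. Suppose t ≡ 3 (mod 7). Write t = 7j + 3. Then (7j + 3)² = 49j² + 42j + 9 = 7(7j² + 6j + 1) + 2, so t² ≡ 2 (mod 7).

Converse. This fails: take t = 4. Then 4² = 16 ≡ 2 (mod 7), yet 4 ≡ 4 (mod 7), not 3.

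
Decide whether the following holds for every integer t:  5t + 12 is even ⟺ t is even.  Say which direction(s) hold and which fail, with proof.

Both directions hold.

(⇒) Suppose 5t + 12 is even. Since 5 is odd, 5t and t have the same parity, so 5t + 12 ≡ t + 12 (mod 2). As 12 is even, 5t + 12 is even exactly when t is even. Thus t is even.

(⇐) Conversely, suppose t is even; write t = 2j. Then 5t + 12 = 5·(2j) + 12 = 2·5j + 12, which is even.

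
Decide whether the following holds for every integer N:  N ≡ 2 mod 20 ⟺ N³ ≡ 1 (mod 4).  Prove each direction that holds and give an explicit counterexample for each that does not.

Both directions fail.

(⟹) This fails: take N = 2. Then 2 ≡ 2 (mod 20), but 2³ = 8 ≡ 0 (mod 4), not 1.

(⟸) This fails: take N = 1. Then 1³ = 1 ≡ 1 (mod 4), yet 1 ≡ 1 (mod 20), not 2.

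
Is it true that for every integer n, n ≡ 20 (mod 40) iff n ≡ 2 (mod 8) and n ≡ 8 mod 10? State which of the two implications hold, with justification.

(→) This fails: n = 20 gives 20 ≡ 20 (mod 40) but 20 ≡ 4 (mod 8), so the conjunction on the right does not hold.

(←) This fails: n = 18 satisfies both congruences on the right (18 ≡ 2 mod 8 and 18 ≡ 8 mod 10) yet 18 ≡ 18 (mod 40), not 20.

Neither implication holds.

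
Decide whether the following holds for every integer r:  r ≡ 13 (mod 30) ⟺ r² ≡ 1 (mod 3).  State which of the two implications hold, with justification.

Not equivalent: only (⇒) holds.

Forward direction. Suppose r ≡ 13 (mod 30). Then r² ≡ 13² = 169 (mod 30), and since 3 ∣ 30, also r² ≡ 1 (mod 3).

Converse. This fails: take r = 1. Then 1² = 1 ≡ 1 (mod 3), yet 1 ≡ 1 (mod 30), not 13.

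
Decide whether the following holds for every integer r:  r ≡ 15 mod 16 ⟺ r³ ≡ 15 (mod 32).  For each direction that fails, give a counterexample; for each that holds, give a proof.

[⇐] The residues r modulo 32 with r³ ≡ 15 (mod 32) are exactly {15}, and each is ≡ 15 (mod 16).

[⇒] This fails: take r = 31. Then 31 ≡ 15 (mod 16), but 31³ = 29791 ≡ 31 (mod 32), not 15.

Not equivalent: only (⇐) holds.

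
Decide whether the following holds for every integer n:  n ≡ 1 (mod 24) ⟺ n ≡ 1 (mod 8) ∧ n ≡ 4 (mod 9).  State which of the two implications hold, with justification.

(⇒) fails; (⇐) holds.

(←) If n ≡ 1 (mod 8) and n ≡ 4 (mod 9), then by the Chinese remainder theorem n ≡ 49 (mod 72). Since 49 ≡ 1 (mod 24) and 24 ∣ 72, we get n ≡ 1 (mod 24).

(→) This fails: n = 1 gives 1 ≡ 1 (mod 24) but 1 ≡ 1 (mod 9), so the conjunction on the right does not hold.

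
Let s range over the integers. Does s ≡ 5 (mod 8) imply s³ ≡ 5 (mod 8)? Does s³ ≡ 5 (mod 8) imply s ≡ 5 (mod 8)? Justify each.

Both directions hold.

(→) Suppose s ≡ 5 (mod 8). Write s = 8j + 5. Then (8j + 5)³ = 512j³ + 960j² + 600j + 125 = 8(64j³ + 120j² + 75j + 15) + 5, so s³ ≡ 5 (mod 8).

(←) Conversely, suppose s³ ≡ 5 (mod 8). The only residue r in {0, …, 7} with r³ ≡ 5 (mod 8) is r = 5, so s ≡ 5 (mod 8).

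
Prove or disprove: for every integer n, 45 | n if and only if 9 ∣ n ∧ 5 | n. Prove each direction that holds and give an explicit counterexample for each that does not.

Both implications hold.

(⇐) Suppose 9 ∣ n and 5 ∣ n. Any common multiple of 9 and 5 is a multiple of their lcm; here gcd(9, 5) = 1, so lcm(9, 5) = 9·5 = 45, so 45 ∣ n.

(⇒) If 45 ∣ n, write n = 45q. Since 45 = 5·9, n = 9·(5q), so 9 ∣ n; and since 45 = 9·5, n = 5·(9q), so 5 ∣ n.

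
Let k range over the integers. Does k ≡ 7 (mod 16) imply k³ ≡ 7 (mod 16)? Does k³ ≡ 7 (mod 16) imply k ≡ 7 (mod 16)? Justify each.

(⟸) Suppose k³ ≡ 7 (mod 16). The only residue r in {0, …, 15} with r³ ≡ 7 (mod 16) is r = 7, so k ≡ 7 (mod 16).

(⟹) Suppose k ≡ 7 (mod 16). Write k = 16j + 7. Then (16j + 7)³ = 4096j³ + 5376j² + 2352j + 343 = 16(256j³ + 336j² + 147j + 21) + 7, so k³ ≡ 7 (mod 16).

Equivalent; both directions hold.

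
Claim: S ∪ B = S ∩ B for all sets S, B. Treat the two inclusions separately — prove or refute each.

(⊆) This inclusion fails. Take S = {1}, B = ∅; then 1 ∈ S ∪ B but 1 ∉ S ∩ B.

(⊇) Let x ∈ S ∩ B. Then x ∈ S ∩ B, from which x ∈ S ∪ B.

The sets are not equal: only the reverse inclusion holds.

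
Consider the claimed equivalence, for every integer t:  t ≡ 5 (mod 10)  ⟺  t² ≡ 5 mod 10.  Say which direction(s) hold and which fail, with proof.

Both directions hold.

[⇒] Suppose t ≡ 5 (mod 10). Write t = 10j + 5. Then (10j + 5)² = 100j² + 100j + 25 = 10(10j² + 10j + 2) + 5, so t² ≡ 5 (mod 10).

[⇐] Conversely, suppose t² ≡ 5 (mod 10). The only residue r in {0, …, 9} with r² ≡ 5 (mod 10) is r = 5, so t ≡ 5 (mod 10).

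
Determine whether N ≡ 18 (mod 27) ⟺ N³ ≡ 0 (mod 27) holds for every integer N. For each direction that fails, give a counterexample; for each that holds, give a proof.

(⇒) holds; (⇐) fails.

(→) Suppose N ≡ 18 (mod 27). Write N = 27j + 18. Then (27j + 18)³ = 19683j³ + 39366j² + 26244j + 5832 = 27(729j³ + 1458j² + 972j + 216) + 0, so N³ ≡ 0 (mod 27).

(←) This fails: take N = 0. Then 0³ = 0 ≡ 0 (mod 27), yet 0 ≡ 0 (mod 27), not 18.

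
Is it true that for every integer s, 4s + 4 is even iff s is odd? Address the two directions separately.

(⟸) Suppose s is odd. Since 4 is even, 4s is even for every s, so 4s + 4 has the same parity as 4, which is even. Hence 4s + 4 is even.

(⟹) This fails: take s = 2. Then 4s + 4 = 12, which is even, yet s = 2 is even, not odd.

Only the reverse direction holds.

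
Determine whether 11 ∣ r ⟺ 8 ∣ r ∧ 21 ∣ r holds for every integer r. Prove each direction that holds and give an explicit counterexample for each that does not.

Neither implication holds.

(→) This fails: take r = 11. Certainly 11 ∣ 11, but 8 ∤ 11.

(←) This fails: take r = 168. Both 8 ∣ 168 and 21 ∣ 168, yet 168 is not a multiple of 11 (since 168 = 15·11 + 3), so 11 ∤ 168.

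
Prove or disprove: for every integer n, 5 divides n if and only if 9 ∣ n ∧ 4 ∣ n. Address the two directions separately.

[⇒] This fails: take n = 5. Certainly 5 ∣ 5, but 9 ∤ 5.

[⇐] This fails: take n = 36. Both 9 ∣ 36 and 4 ∣ 36, yet 36 is not a multiple of 5 (since 36 = 7·5 + 1), so 5 ∤ 36.

Both directions fail.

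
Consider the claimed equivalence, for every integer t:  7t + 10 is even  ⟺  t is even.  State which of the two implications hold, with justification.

[⇒] Suppose 7t + 10 is even. Since 7 is odd, 7t and t have the same parity, so 7t + 10 ≡ t + 10 (mod 2). As 10 is even, 7t + 10 is even exactly when t is even. Thus t is even.

[⇐] Conversely, suppose t is even; write t = 2j. Then 7t + 10 = 7·(2j) + 10 = 2·7j + 10, which is even.

Both implications hold.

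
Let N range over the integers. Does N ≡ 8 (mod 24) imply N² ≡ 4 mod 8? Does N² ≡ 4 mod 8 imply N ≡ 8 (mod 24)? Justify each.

[⇒] This fails: take N = 8. Then 8 ≡ 8 (mod 24), but 8² = 64 ≡ 0 (mod 8), not 4.

[⇐] This fails: take N = 2. Then 2² = 4 ≡ 4 (mod 8), yet 2 ≡ 2 (mod 24), not 8.

Both directions fail.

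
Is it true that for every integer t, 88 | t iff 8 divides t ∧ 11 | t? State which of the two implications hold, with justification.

The biconditional holds.

Forward direction. If 88 ∣ t, write t = 88q. Since 88 = 11·8, t = 8·(11q), so 8 ∣ t; and since 88 = 8·11, t = 11·(8q), so 11 ∣ t.

Converse. Suppose 8 ∣ t and 11 ∣ t. Any common multiple of 8 and 11 is a multiple of their lcm; here gcd(8, 11) = 1, so lcm(8, 11) = 8·11 = 88, so 88 ∣ t.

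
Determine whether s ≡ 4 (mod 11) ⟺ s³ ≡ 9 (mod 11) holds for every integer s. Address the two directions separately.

[⇐] For the converse, argue contrapositively. If s ≢ 4 (mod 11), then s is congruent to one of 0, 1, 2, 3, 5, 6, 7, 8, 9, 10 modulo 11, and these give s³ ≡ 0, 1, 8, 5, 4, 7, 2, 6, 3, 10 respectively — never 9.

[⇒] Suppose s ≡ 4 (mod 11). Write s = 11j + 4. Then (11j + 4)³ = 1331j³ + 1452j² + 528j + 64 = 11(121j³ + 132j² + 48j + 5) + 9, so s³ ≡ 9 (mod 11).

Both implications hold.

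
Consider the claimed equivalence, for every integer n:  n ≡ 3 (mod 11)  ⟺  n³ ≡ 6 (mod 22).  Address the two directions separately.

Forward direction. This fails: take n = 3. Then 3 ≡ 3 (mod 11), but 3³ = 27 ≡ 5 (mod 22), not 6.

Converse. This fails: take n = 8. Then 8³ = 512 ≡ 6 (mod 22), yet 8 ≡ 8 (mod 11), not 3.

Both directions fail.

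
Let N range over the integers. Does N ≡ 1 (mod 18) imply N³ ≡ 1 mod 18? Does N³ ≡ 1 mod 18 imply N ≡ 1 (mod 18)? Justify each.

Not equivalent: only (⇒) holds.

(⇐) This fails: take N = 7. Then 7³ = 343 ≡ 1 (mod 18), yet 7 ≡ 7 (mod 18), not 1.

(⇒) Suppose N ≡ 1 (mod 18). Write N = 18j + 1. Then (18j + 1)³ = 5832j³ + 972j² + 54j + 1 = 18(324j³ + 54j² + 3j) + 1, so N³ ≡ 1 (mod 18).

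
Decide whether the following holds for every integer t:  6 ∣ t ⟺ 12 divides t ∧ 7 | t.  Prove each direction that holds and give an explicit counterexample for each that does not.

[⇒] This fails: take t = 6. Certainly 6 ∣ 6, but 12 ∤ 6.

[⇐] Suppose 12 ∣ t and 7 ∣ t. Any common multiple of 12 and 7 is a multiple of their lcm; here gcd(12, 7) = 1, so lcm(12, 7) = 12·7 = 84, so 84 ∣ t. Since 6 ∣ 84, it follows that 6 ∣ t.

Only the reverse direction holds.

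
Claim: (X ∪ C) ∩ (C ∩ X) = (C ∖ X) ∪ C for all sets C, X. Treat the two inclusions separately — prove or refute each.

The sets are not equal: only the forward inclusion holds.

(⟹) Let x ∈ (X ∪ C) ∩ (C ∩ X). Then x ∈ C ∩ X, from which x ∈ (C ∖ X) ∪ C.

(⟸) This inclusion fails. Take C = {1}, X = ∅; then 1 ∈ (C ∖ X) ∪ C but 1 ∉ (X ∪ C) ∩ (C ∩ X).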